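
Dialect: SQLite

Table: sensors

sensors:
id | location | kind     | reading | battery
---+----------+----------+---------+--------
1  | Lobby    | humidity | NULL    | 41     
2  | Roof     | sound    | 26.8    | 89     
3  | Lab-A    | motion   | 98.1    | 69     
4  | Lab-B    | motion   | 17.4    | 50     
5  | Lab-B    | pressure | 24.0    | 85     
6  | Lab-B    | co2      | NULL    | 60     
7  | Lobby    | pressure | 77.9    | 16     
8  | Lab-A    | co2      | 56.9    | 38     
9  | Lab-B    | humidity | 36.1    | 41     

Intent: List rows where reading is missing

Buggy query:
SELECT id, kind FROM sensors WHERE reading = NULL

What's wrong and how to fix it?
Bug: '= NULL' is always unknown in SQL three-valued logic, so no rows match

Fix: Replace '= NULL' with 'IS NULL'

Corrected query:
SELECT id, kind FROM sensors WHERE reading IS NULL

Result:
id | kind    
---+---------
1  | humidity
6  | co2     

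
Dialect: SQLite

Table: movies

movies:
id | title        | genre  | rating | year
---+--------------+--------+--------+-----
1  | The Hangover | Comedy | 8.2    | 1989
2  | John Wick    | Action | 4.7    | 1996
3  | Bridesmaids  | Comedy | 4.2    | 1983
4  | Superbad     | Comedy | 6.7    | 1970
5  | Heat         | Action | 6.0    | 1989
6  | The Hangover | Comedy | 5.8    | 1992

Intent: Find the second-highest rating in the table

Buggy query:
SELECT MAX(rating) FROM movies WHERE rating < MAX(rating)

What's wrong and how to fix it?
Bug: The inner MAX is an aggregate inside WHERE, which is not allowed

Fix: Put the inner MAX in a scalar subquery

Corrected query:
SELECT MAX(rating) FROM movies WHERE rating < (SELECT MAX(rating) FROM movies)

Result:
MAX(rating)
-----------
6.7        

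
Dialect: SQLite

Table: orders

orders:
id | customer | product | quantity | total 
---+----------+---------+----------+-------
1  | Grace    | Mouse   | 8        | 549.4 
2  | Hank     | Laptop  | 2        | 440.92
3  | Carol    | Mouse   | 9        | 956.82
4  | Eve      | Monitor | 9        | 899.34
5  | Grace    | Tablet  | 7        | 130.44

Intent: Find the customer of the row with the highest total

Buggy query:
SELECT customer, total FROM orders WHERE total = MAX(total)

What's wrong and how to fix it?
Bug: WHERE is evaluated per row; an aggregate over the whole table isn't defined there

Fix: Use a subquery: WHERE total = (SELECT MAX(total) FROM orders)

Corrected query:
SELECT customer, total FROM orders WHERE total = (SELECT MAX(total) FROM orders)

Result:
customer | total 
---------+-------
Carol    | 956.82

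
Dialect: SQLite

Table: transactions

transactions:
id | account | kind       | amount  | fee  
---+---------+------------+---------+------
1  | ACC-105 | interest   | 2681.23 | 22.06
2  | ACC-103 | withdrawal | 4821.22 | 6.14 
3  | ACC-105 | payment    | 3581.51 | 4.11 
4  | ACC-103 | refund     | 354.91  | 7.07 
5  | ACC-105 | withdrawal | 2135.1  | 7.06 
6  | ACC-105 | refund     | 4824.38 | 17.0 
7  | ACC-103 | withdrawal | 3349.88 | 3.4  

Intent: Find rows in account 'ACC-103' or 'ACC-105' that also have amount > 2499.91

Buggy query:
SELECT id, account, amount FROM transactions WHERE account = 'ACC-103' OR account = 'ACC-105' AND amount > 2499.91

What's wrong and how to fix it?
Bug: Without parentheses, AND is evaluated before OR, so the amount filter only applies to the 'ACC-105' branch

Fix: Group the OR with parentheses (or use IN), then AND the threshold

Corrected query:
SELECT id, account, amount FROM transactions WHERE (account = 'ACC-103' OR account = 'ACC-105') AND amount > 2499.91

Result:
id | account | amount 
---+---------+--------
1  | ACC-105 | 2681.23
2  | ACC-103 | 4821.22
3  | ACC-105 | 3581.51
6  | ACC-105 | 4824.38
7  | ACC-103 | 3349.88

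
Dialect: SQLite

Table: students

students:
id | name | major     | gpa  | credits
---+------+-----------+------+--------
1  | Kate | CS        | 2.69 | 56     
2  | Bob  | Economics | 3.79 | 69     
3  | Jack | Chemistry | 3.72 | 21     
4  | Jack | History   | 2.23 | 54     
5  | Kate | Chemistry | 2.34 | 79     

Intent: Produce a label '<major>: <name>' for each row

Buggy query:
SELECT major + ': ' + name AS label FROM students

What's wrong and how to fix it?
Bug: SQLite uses || for string concatenation; + coerces text to numbers (yielding 0)

Fix: Use the || operator for string concatenation

Corrected query:
SELECT major || ': ' || name AS label FROM students

Result:
label          
---------------
CS: Kate       
Economics: Bob 
Chemistry: Jack
History: Jack  
Chemistry: Kate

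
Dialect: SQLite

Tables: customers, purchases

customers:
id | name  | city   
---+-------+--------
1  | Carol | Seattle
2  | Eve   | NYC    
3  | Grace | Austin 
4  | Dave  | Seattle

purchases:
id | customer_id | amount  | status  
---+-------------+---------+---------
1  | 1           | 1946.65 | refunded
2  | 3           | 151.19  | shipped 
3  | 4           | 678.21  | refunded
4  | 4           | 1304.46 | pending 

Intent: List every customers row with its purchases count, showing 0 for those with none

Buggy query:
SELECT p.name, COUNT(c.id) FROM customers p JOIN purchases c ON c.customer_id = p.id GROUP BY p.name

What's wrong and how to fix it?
Bug: An inner join excludes parents with zero children

Fix: Use LEFT JOIN so parents without children still appear (COUNT(c.id) gives 0)

Corrected query:
SELECT p.name, COUNT(c.id) FROM customers p LEFT JOIN purchases c ON c.customer_id = p.id GROUP BY p.name

Result:
name  | COUNT(c.id)
------+------------
Carol | 1          
Dave  | 2          
Eve   | 0          
Grace | 1          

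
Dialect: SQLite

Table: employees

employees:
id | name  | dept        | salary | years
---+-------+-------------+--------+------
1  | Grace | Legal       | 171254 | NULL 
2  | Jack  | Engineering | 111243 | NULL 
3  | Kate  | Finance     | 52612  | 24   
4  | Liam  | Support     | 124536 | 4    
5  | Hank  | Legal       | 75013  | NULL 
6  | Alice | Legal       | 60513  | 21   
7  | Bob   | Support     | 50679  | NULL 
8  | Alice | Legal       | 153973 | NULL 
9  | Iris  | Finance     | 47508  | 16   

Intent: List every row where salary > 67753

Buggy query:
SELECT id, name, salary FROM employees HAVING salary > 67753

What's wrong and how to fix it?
Bug: HAVING filters the output of aggregation, but this query has no GROUP BY and no aggregate functions, so SQLite rejects it (HAVING clause on a non-aggregate query); the condition here is per row

Fix: Use WHERE for row-level filtering

Corrected query:
SELECT id, name, salary FROM employees WHERE salary > 67753

Result:
id | name  | salary
---+-------+-------
1  | Grace | 171254
2  | Jack  | 111243
4  | Liam  | 124536
5  | Hank  | 75013 
8  | Alice | 153973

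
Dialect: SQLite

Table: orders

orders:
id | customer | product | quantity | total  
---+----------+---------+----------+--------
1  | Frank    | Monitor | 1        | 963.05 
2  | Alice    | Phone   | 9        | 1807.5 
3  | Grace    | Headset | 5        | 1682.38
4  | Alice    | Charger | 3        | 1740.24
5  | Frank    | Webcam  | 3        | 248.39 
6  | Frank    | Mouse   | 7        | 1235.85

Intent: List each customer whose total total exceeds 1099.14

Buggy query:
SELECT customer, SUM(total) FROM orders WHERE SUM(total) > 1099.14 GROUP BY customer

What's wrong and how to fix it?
Bug: SUM(total) is an aggregate, but WHERE filters rows before aggregation

Fix: Use HAVING (which filters groups after aggregation) instead of WHERE

Corrected query:
SELECT customer, SUM(total) FROM orders GROUP BY customer HAVING SUM(total) > 1099.14

Result:
customer | SUM(total)
---------+-----------
Alice    | 3547.74   
Frank    | 2447.29   
Grace    | 1682.38   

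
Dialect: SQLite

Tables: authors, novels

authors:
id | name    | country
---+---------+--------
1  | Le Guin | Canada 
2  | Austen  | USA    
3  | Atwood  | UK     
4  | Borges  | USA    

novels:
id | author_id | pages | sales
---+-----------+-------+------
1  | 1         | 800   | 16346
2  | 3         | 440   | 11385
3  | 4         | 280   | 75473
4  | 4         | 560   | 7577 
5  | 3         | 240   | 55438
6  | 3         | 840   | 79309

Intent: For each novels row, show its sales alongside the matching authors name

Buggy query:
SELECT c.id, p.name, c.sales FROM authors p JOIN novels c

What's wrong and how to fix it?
Bug: Missing join condition: each novels row is matched to all authors rows instead of just its own

Fix: Add ON c.author_id = p.id to the JOIN

Corrected query:
SELECT c.id, p.name, c.sales FROM authors p JOIN novels c ON c.author_id = p.id

Result:
id | name    | sales
---+---------+------
1  | Le Guin | 16346
2  | Atwood  | 11385
3  | Borges  | 75473
4  | Borges  | 7577 
5  | Atwood  | 55438
6  | Atwood  | 79309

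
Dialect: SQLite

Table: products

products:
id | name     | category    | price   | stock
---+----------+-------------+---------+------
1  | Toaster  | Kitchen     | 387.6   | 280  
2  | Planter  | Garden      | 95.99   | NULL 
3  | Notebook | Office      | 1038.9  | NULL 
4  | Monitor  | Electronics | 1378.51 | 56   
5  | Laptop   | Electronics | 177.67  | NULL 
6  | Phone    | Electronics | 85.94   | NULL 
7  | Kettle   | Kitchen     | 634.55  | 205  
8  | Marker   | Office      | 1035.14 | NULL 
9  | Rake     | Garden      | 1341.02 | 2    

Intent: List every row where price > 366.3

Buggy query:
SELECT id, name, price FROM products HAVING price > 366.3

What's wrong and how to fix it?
Bug: This is a non-aggregate query (no GROUP BY, no aggregates), so in SQLite the HAVING clause is invalid here; a row-level condition belongs in WHERE

Fix: Replace HAVING with WHERE since the condition applies to individual rows

Corrected query:
SELECT id, name, price FROM products WHERE price > 366.3

Result:
id | name     | price  
---+----------+--------
1  | Toaster  | 387.6  
3  | Notebook | 1038.9 
4  | Monitor  | 1378.51
7  | Kettle   | 634.55 
8  | Marker   | 1035.14
9  | Rake     | 1341.02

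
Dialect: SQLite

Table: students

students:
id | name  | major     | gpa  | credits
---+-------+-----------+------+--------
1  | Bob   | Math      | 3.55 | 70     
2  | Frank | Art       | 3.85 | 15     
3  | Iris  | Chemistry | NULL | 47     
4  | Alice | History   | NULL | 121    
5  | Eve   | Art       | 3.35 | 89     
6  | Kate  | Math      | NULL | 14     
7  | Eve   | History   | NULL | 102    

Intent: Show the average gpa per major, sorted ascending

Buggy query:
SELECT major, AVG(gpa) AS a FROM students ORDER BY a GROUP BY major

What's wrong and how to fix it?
Bug: GROUP BY must precede ORDER BY

Fix: Move ORDER BY to the end, after GROUP BY

Corrected query:
SELECT major, AVG(gpa) AS a FROM students GROUP BY major ORDER BY a

Result:
major     | a   
----------+-----
Chemistry | NULL
History   | NULL
Math      | 3.55
Art       | 3.6 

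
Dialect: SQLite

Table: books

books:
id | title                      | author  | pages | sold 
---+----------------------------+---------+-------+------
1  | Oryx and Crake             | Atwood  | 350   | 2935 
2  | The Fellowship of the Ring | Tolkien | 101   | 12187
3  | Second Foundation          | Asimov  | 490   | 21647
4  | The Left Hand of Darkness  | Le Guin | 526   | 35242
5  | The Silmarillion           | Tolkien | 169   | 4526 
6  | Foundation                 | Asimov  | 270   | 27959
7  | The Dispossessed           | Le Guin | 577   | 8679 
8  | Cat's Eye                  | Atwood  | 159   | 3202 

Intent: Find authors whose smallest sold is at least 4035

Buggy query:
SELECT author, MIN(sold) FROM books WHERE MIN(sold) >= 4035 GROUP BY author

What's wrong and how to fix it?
Bug: Aggregates like MIN are computed per group after WHERE runs

Fix: Replace WHERE with HAVING after the GROUP BY

Corrected query:
SELECT author, MIN(sold) FROM books GROUP BY author HAVING MIN(sold) >= 4035

Result:
author  | MIN(sold)
--------+----------
Asimov  | 21647    
Le Guin | 8679     
Tolkien | 4526     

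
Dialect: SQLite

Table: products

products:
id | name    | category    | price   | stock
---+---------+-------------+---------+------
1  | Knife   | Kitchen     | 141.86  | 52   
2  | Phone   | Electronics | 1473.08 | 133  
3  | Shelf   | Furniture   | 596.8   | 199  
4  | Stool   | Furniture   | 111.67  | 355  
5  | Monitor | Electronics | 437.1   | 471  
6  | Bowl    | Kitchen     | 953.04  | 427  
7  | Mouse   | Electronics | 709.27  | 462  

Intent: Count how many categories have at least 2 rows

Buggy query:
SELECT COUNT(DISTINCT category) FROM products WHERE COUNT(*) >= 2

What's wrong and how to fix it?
Bug: WHERE filters individual rows, not groups, so a group-level COUNT is invalid there

Fix: Use a subquery that GROUPs and filters with HAVING, then count its rows

Corrected query:
SELECT COUNT(*) FROM (SELECT category FROM products GROUP BY category HAVING COUNT(*) >= 2)

Result:
COUNT(*)
--------
3       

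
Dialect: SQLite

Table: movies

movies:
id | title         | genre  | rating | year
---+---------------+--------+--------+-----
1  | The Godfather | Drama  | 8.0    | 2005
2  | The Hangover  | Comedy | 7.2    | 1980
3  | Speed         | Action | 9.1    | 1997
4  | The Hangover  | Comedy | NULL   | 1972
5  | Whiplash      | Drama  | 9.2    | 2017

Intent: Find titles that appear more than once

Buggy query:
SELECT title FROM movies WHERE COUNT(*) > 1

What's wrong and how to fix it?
Bug: WHERE can't reference COUNT(*); aggregates are computed after WHERE

Fix: Group first, then use HAVING for the count condition

Corrected query:
SELECT title FROM movies GROUP BY title HAVING COUNT(*) > 1

Result:
title       
------------
The Hangover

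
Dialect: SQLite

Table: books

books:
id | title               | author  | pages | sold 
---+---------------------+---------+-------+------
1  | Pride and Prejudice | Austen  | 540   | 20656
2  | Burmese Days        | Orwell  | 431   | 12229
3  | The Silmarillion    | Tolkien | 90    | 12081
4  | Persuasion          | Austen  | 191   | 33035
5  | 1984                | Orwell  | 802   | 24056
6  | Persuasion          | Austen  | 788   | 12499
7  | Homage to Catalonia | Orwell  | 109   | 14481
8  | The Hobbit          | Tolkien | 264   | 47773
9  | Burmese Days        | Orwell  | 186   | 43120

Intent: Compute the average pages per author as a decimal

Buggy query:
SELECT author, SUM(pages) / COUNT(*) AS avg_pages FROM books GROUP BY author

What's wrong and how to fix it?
Bug: SUM(pages) and COUNT(*) are both integers; the division truncates the fractional part

Fix: Multiply by 1.0 (or CAST to REAL) to force floating-point division

Corrected query:
SELECT author, SUM(pages) * 1.0 / COUNT(*) AS avg_pages FROM books GROUP BY author

Result:
author  | avg_pages 
--------+-----------
Austen  | 506.333333
Orwell  | 382       
Tolkien | 177       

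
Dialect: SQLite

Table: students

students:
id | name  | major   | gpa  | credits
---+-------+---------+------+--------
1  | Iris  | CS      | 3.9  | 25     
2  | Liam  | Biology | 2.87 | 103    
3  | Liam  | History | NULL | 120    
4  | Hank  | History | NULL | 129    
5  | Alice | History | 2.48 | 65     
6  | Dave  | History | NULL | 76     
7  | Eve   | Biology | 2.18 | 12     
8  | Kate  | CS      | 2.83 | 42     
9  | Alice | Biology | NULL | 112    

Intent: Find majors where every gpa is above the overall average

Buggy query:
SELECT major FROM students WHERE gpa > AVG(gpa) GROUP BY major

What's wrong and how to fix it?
Bug: WHERE evaluates per row before aggregation, so AVG() is unavailable

Fix: Use a subquery for AVG and a HAVING MIN(...) filter so the condition holds for every row in the group

Corrected query:
SELECT major FROM students GROUP BY major HAVING MIN(gpa) > (SELECT AVG(gpa) FROM students)

Result:
(no rows)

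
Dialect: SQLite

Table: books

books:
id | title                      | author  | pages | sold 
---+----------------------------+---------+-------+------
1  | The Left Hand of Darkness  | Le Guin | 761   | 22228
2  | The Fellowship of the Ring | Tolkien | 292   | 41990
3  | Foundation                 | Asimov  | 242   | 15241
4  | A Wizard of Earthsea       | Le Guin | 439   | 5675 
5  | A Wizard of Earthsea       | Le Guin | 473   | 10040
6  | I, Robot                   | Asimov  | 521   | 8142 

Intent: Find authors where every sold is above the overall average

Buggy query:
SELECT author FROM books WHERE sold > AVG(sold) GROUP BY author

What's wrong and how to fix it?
Bug: WHERE evaluates per row before aggregation, so AVG() is unavailable

Fix: Use a subquery for AVG and a HAVING MIN(...) filter so the condition holds for every row in the group

Corrected query:
SELECT author FROM books GROUP BY author HAVING MIN(sold) > (SELECT AVG(sold) FROM books)

Result:
author 
-------
Tolkien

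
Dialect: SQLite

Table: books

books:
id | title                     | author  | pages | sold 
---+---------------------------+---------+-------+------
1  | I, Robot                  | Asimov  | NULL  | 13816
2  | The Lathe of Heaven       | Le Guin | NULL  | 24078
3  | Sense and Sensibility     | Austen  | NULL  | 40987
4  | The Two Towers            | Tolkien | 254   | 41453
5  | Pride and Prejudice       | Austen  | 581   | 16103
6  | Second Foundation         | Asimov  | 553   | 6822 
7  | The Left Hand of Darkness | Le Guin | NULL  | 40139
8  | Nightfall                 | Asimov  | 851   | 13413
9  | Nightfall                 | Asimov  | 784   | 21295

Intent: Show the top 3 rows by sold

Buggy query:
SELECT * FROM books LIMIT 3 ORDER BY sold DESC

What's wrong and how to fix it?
Bug: LIMIT must come after ORDER BY

Fix: Swap the clauses: ORDER BY first, then LIMIT

Corrected query:
SELECT * FROM books ORDER BY sold DESC LIMIT 3

Result:
id | title                     | author  | pages | sold 
---+---------------------------+---------+-------+------
4  | The Two Towers            | Tolkien | 254   | 41453
3  | Sense and Sensibility     | Austen  | NULL  | 40987
7  | The Left Hand of Darkness | Le Guin | NULL  | 40139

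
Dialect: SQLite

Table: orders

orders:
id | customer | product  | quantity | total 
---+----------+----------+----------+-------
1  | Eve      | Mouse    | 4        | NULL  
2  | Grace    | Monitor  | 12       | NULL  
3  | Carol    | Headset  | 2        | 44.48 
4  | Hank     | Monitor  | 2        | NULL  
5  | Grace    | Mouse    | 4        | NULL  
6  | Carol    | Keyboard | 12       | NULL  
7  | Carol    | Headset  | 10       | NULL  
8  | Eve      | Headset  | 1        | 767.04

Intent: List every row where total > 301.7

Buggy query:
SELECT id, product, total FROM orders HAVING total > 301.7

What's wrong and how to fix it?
Bug: This is a non-aggregate query (no GROUP BY, no aggregates), so in SQLite the HAVING clause is invalid here; a row-level condition belongs in WHERE

Fix: Use WHERE for row-level filtering

Corrected query:
SELECT id, product, total FROM orders WHERE total > 301.7

Result:
id | product | total 
---+---------+-------
8  | Headset | 767.04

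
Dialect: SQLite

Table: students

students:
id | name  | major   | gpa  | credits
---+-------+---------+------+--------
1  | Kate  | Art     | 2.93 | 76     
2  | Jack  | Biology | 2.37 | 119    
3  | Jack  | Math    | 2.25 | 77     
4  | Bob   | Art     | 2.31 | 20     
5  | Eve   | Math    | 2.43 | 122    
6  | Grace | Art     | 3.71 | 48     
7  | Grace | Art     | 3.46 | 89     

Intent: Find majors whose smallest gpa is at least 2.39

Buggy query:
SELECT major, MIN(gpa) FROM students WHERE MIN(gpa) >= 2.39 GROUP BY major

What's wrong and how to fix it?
Bug: Aggregates like MIN are computed per group after WHERE runs

Fix: Use HAVING for the per-group MIN condition

Corrected query:
SELECT major, MIN(gpa) FROM students GROUP BY major HAVING MIN(gpa) >= 2.39

Result:
(no rows)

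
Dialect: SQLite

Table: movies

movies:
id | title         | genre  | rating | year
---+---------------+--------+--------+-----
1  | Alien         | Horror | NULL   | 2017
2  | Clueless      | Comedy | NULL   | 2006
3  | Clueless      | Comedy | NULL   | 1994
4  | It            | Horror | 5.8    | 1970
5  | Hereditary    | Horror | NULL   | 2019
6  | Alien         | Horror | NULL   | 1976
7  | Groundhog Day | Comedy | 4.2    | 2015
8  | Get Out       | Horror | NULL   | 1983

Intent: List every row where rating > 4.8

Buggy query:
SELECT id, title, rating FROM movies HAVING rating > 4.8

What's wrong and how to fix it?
Bug: This is a non-aggregate query (no GROUP BY, no aggregates), so in SQLite the HAVING clause is invalid here; a row-level condition belongs in WHERE

Fix: Use WHERE for row-level filtering

Corrected query:
SELECT id, title, rating FROM movies WHERE rating > 4.8

Result:
id | title | rating
---+-------+-------
4  | It    | 5.8   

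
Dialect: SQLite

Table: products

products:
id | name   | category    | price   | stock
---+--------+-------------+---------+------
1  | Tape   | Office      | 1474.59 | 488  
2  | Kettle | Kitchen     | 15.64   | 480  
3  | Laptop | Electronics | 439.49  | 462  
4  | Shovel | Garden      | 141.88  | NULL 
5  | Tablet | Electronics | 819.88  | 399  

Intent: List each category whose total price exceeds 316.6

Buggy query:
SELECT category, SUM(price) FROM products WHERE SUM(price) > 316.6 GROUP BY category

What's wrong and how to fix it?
Bug: WHERE runs before GROUP BY, so aggregates aren't available there

Fix: Move the aggregate condition to a HAVING clause

Corrected query:
SELECT category, SUM(price) FROM products GROUP BY category HAVING SUM(price) > 316.6

Result:
category    | SUM(price)
------------+-----------
Electronics | 1259.37   
Office      | 1474.59   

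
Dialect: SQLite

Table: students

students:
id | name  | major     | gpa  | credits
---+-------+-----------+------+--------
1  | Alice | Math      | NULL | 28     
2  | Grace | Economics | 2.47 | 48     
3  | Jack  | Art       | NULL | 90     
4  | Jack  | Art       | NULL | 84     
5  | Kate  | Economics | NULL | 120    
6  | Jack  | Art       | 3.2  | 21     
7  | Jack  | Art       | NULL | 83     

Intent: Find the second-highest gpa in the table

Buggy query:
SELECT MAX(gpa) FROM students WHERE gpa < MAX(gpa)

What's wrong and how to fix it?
Bug: The inner MAX is an aggregate inside WHERE, which is not allowed

Fix: Put the inner MAX in a scalar subquery

Corrected query:
SELECT MAX(gpa) FROM students WHERE gpa < (SELECT MAX(gpa) FROM students)

Result:
MAX(gpa)
--------
2.47    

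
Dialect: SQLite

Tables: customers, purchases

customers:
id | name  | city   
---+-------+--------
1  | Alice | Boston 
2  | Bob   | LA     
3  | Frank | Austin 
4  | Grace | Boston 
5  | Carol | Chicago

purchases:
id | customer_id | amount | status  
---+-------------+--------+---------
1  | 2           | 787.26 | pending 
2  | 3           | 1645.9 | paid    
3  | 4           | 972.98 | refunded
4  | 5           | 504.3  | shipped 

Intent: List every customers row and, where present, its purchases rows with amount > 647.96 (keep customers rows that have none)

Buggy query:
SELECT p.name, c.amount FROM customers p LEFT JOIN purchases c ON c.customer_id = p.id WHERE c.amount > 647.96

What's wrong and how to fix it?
Bug: Filtering c.amount in WHERE discards the NULL rows produced by LEFT JOIN, turning it into an inner join

Fix: Move the right-table condition into the ON clause so unmatched parents are kept

Corrected query:
SELECT p.name, c.amount FROM customers p LEFT JOIN purchases c ON c.customer_id = p.id AND c.amount > 647.96

Result:
name  | amount
------+-------
Alice | NULL  
Bob   | 787.26
Frank | 1645.9
Grace | 972.98
Carol | NULL  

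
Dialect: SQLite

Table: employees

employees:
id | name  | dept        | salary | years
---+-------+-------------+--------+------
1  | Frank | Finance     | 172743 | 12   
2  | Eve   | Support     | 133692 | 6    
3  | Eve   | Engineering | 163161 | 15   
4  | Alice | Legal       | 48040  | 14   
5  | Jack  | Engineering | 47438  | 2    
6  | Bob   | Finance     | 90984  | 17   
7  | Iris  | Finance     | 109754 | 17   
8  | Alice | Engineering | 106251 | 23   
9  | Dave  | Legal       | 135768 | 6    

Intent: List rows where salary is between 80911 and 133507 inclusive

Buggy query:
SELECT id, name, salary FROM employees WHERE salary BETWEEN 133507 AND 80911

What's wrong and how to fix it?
Bug: BETWEEN expects the lower bound first; with 133507 AND 80911 the range is empty

Fix: Swap the bounds so the smaller value comes first

Corrected query:
SELECT id, name, salary FROM employees WHERE salary BETWEEN 80911 AND 133507

Result:
id | name  | salary
---+-------+-------
6  | Bob   | 90984 
7  | Iris  | 109754
8  | Alice | 106251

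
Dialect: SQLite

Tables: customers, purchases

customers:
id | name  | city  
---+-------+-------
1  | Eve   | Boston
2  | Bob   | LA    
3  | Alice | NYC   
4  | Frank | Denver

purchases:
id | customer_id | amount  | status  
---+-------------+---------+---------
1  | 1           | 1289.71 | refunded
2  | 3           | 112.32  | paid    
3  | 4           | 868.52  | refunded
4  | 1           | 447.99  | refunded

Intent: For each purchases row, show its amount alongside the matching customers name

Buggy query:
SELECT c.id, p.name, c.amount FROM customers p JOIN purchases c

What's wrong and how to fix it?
Bug: JOIN with no ON clause produces a cartesian product; every purchases row pairs with every customers row

Fix: Add ON c.customer_id = p.id to the JOIN

Corrected query:
SELECT c.id, p.name, c.amount FROM customers p JOIN purchases c ON c.customer_id = p.id

Result:
id | name  | amount 
---+-------+--------
1  | Eve   | 1289.71
2  | Alice | 112.32 
3  | Frank | 868.52 
4  | Eve   | 447.99 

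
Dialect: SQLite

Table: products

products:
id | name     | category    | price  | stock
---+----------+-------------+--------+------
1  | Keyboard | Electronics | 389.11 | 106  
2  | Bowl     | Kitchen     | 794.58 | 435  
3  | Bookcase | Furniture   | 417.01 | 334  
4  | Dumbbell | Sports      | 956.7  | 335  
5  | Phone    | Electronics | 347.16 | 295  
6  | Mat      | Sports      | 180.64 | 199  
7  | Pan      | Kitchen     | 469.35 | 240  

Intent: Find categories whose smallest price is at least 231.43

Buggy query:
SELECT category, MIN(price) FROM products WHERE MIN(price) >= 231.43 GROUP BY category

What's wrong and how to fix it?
Bug: MIN() in WHERE is a misuse of aggregate

Fix: Replace WHERE with HAVING after the GROUP BY

Corrected query:
SELECT category, MIN(price) FROM products GROUP BY category HAVING MIN(price) >= 231.43

Result:
category    | MIN(price)
------------+-----------
Electronics | 347.16    
Furniture   | 417.01    
Kitchen     | 469.35    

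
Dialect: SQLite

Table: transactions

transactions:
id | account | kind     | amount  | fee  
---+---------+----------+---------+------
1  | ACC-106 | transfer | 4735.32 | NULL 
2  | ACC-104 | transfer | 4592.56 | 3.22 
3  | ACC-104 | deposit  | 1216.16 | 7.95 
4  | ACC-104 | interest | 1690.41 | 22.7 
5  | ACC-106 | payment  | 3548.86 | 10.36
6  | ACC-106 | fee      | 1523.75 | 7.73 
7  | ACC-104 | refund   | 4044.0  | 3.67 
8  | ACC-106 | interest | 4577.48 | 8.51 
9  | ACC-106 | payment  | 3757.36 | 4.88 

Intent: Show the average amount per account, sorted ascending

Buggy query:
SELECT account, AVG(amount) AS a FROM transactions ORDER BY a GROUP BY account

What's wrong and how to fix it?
Bug: GROUP BY must precede ORDER BY

Fix: Reorder: SELECT … FROM … GROUP BY … ORDER BY …

Corrected query:
SELECT account, AVG(amount) AS a FROM transactions GROUP BY account ORDER BY a

Result:
account | a        
--------+----------
ACC-104 | 2885.7825
ACC-106 | 3628.554 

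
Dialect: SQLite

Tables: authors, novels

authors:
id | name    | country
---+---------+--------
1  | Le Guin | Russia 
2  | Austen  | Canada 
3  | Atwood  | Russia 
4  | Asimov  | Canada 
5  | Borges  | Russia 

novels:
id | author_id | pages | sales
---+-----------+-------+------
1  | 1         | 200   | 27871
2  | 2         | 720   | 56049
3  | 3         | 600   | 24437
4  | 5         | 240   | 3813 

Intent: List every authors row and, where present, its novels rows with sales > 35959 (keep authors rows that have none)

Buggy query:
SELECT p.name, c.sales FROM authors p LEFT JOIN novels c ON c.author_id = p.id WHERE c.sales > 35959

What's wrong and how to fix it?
Bug: Filtering c.sales in WHERE discards the NULL rows produced by LEFT JOIN, turning it into an inner join

Fix: Move the right-table condition into the ON clause so unmatched parents are kept

Corrected query:
SELECT p.name, c.sales FROM authors p LEFT JOIN novels c ON c.author_id = p.id AND c.sales > 35959

Result:
name    | sales
--------+------
Le Guin | NULL 
Austen  | 56049
Atwood  | NULL 
Asimov  | NULL 
Borges  | NULL 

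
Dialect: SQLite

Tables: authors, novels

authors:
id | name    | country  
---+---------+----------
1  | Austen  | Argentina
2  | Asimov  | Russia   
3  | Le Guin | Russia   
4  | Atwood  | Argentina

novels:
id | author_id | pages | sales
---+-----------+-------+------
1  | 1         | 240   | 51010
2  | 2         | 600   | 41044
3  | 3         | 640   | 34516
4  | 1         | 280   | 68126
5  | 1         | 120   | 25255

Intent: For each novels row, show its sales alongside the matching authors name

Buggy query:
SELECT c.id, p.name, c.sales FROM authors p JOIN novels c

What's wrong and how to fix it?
Bug: JOIN with no ON clause produces a cartesian product; every novels row pairs with every authors row

Fix: Specify the join condition linking the foreign key to the parent id

Corrected query:
SELECT c.id, p.name, c.sales FROM authors p JOIN novels c ON c.author_id = p.id

Result:
id | name    | sales
---+---------+------
1  | Austen  | 51010
2  | Asimov  | 41044
3  | Le Guin | 34516
4  | Austen  | 68126
5  | Austen  | 25255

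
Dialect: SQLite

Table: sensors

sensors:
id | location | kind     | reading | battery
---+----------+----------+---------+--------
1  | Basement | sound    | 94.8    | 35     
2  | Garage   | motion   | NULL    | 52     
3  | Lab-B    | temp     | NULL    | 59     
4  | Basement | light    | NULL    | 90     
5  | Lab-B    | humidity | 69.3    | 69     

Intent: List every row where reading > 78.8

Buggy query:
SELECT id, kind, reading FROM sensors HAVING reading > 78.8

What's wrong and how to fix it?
Bug: HAVING filters the output of aggregation, but this query has no GROUP BY and no aggregate functions, so SQLite rejects it (HAVING clause on a non-aggregate query); the condition here is per row

Fix: Replace HAVING with WHERE since the condition applies to individual rows

Corrected query:
SELECT id, kind, reading FROM sensors WHERE reading > 78.8

Result:
id | kind  | reading
---+-------+--------
1  | sound | 94.8   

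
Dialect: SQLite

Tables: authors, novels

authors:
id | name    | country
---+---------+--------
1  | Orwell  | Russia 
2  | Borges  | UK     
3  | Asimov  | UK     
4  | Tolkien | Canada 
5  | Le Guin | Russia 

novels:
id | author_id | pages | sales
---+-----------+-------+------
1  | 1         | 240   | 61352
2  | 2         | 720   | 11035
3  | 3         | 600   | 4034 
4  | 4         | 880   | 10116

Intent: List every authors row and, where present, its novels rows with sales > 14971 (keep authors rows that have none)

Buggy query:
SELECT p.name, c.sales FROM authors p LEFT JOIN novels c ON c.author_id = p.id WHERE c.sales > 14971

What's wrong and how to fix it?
Bug: A WHERE condition on the right-hand table after LEFT JOIN drops unmatched parents

Fix: Put 'c.sales > 14971' in the JOIN's ON clause instead of WHERE

Corrected query:
SELECT p.name, c.sales FROM authors p LEFT JOIN novels c ON c.author_id = p.id AND c.sales > 14971

Result:
name    | sales
--------+------
Orwell  | 61352
Borges  | NULL 
Asimov  | NULL 
Tolkien | NULL 
Le Guin | NULL 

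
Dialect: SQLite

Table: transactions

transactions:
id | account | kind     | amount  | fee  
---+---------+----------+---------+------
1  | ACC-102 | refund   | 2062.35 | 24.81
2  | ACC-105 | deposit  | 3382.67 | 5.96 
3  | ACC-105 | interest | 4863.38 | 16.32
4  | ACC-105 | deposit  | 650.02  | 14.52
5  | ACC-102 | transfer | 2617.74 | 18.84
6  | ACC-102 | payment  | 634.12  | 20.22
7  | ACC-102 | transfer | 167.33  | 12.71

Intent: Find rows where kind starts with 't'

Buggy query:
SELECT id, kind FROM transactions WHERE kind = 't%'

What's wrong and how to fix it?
Bug: Wildcards only work with LIKE; '=' treats '%' as a literal character

Fix: Replace '=' with LIKE so 't%' is treated as a pattern

Corrected query:
SELECT id, kind FROM transactions WHERE kind LIKE 't%'

Result:
id | kind    
---+---------
5  | transfer
7  | transfer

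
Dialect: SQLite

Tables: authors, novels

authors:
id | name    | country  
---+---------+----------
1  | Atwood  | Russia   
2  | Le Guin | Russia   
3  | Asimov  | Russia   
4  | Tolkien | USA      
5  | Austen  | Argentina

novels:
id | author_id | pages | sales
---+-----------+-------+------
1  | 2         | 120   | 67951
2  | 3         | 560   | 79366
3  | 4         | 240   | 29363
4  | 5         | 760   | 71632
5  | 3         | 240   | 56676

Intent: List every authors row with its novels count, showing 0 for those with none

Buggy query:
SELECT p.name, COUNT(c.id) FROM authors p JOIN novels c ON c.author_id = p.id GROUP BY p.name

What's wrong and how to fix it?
Bug: INNER JOIN drops authors rows that have no matching novels rows

Fix: Switch to LEFT JOIN to retain unmatched parent rows

Corrected query:
SELECT p.name, COUNT(c.id) FROM authors p LEFT JOIN novels c ON c.author_id = p.id GROUP BY p.name

Result:
name    | COUNT(c.id)
--------+------------
Asimov  | 2          
Atwood  | 0          
Austen  | 1          
Le Guin | 1          
Tolkien | 1          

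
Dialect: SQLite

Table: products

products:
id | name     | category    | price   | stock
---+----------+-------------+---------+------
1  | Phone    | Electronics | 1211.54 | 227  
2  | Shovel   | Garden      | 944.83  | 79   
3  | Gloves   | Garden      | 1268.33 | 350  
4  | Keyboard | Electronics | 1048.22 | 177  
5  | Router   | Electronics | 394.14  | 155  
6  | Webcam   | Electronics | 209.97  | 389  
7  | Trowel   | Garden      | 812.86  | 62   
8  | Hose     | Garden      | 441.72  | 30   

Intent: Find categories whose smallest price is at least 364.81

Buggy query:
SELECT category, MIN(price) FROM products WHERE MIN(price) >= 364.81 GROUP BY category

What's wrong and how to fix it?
Bug: MIN() in WHERE is a misuse of aggregate

Fix: Replace WHERE with HAVING after the GROUP BY

Corrected query:
SELECT category, MIN(price) FROM products GROUP BY category HAVING MIN(price) >= 364.81

Result:
category | MIN(price)
---------+-----------
Garden   | 441.72    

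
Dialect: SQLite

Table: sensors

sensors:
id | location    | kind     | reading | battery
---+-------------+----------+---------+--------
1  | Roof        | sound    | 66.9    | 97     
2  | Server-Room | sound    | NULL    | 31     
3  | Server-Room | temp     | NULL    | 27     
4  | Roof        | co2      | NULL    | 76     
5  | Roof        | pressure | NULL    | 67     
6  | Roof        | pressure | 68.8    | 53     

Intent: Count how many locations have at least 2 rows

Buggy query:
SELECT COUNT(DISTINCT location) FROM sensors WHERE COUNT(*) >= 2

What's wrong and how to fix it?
Bug: WHERE filters individual rows, not groups, so a group-level COUNT is invalid there

Fix: Use a subquery that GROUPs and filters with HAVING, then count its rows

Corrected query:
SELECT COUNT(*) FROM (SELECT location FROM sensors GROUP BY location HAVING COUNT(*) >= 2)

Result:
COUNT(*)
--------
2       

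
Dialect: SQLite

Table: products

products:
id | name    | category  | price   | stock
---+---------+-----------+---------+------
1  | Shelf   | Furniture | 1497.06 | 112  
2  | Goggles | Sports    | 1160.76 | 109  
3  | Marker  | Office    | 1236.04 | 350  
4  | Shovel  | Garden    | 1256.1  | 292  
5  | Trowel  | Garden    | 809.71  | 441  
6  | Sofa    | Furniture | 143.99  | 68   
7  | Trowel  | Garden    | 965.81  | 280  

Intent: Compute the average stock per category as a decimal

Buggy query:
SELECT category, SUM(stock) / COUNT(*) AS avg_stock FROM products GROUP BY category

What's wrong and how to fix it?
Bug: SUM(stock) and COUNT(*) are both integers; the division truncates the fractional part

Fix: Multiply by 1.0 (or CAST to REAL) to force floating-point division

Corrected query:
SELECT category, SUM(stock) * 1.0 / COUNT(*) AS avg_stock FROM products GROUP BY category

Result:
category  | avg_stock 
----------+-----------
Furniture | 90        
Garden    | 337.666667
Office    | 350       
Sports    | 109       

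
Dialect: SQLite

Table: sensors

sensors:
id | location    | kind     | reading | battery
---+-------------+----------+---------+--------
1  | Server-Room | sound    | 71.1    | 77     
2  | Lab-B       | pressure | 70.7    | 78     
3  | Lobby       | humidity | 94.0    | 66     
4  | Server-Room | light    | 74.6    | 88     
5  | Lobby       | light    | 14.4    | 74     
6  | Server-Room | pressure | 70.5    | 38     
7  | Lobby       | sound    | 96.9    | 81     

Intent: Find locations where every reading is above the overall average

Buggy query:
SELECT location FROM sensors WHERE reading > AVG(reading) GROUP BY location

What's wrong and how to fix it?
Bug: AVG() is an aggregate; it can't sit directly in WHERE

Fix: Compute the overall average in a scalar subquery and compare each group's MIN against it in HAVING

Corrected query:
SELECT location FROM sensors GROUP BY location HAVING MIN(reading) > (SELECT AVG(reading) FROM sensors)

Result:
location   
-----------
Lab-B      
Server-Room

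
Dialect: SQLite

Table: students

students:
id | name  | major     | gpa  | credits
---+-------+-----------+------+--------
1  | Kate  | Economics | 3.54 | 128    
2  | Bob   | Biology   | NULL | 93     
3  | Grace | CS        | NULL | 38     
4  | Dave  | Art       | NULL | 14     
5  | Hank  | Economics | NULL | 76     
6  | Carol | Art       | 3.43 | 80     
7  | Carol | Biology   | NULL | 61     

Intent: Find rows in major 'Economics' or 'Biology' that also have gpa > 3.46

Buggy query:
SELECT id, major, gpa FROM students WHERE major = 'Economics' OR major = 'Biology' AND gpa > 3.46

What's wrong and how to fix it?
Bug: AND binds tighter than OR, so this parses as major = 'Economics' OR (major = 'Biology' AND gpa > 3.46)

Fix: Add parentheses around the OR so the AND applies to both alternatives

Corrected query:
SELECT id, major, gpa FROM students WHERE (major = 'Economics' OR major = 'Biology') AND gpa > 3.46

Result:
id | major     | gpa 
---+-----------+-----
1  | Economics | 3.54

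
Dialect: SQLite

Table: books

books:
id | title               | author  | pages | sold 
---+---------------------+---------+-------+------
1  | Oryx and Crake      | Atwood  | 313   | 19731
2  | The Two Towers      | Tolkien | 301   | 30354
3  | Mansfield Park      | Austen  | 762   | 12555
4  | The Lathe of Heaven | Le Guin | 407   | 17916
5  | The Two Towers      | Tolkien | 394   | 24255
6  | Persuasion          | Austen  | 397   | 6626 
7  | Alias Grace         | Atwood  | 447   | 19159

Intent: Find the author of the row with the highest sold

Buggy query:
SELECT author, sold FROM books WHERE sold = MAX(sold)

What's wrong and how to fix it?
Bug: WHERE is evaluated per row; an aggregate over the whole table isn't defined there

Fix: Use a subquery: WHERE sold = (SELECT MAX(sold) FROM books)

Corrected query:
SELECT author, sold FROM books WHERE sold = (SELECT MAX(sold) FROM books)

Result:
author  | sold 
--------+------
Tolkien | 30354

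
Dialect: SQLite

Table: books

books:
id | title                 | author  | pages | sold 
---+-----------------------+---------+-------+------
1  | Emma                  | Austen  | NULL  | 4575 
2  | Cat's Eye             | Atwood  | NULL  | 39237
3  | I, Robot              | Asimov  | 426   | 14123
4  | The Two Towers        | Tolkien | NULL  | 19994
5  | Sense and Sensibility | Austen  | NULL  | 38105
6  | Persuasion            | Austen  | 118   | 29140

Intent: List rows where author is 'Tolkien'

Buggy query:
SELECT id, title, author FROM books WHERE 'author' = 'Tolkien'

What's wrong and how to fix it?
Bug: 'author' in single quotes is a string literal, not the column; the comparison is literal-vs-literal and never true

Fix: Remove the quotes around the column name (or use double quotes for an identifier)

Corrected query:
SELECT id, title, author FROM books WHERE author = 'Tolkien'

Result:
id | title          | author 
---+----------------+--------
4  | The Two Towers | Tolkien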